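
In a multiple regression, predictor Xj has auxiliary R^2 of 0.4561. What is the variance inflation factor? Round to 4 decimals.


Using VIF = 1/(1 - R^2_j):
1 - 0.4561 = 0.5439.
VIF = 1.8386.

1.8386


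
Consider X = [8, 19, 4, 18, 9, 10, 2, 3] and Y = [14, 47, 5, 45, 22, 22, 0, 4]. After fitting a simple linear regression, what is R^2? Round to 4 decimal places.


After computing the OLS fit (b0=-5.4904, b1=2.7798):
SSres = 15.7951, SStot = 2278.8750.
R^2 = 1 - 15.7951/2278.8750 = 0.9931.

0.9931


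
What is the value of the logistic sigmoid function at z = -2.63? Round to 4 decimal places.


Compute exp(2.6300) = 13.8738.
Sigmoid = 1 / (1 + 13.8738) = 1 / 14.8738 = 0.0672.

0.0672


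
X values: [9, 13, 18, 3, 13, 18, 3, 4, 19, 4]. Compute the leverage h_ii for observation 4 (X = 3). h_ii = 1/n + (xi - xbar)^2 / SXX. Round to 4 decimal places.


Mean of X: xbar = 10.4000.
SXX = 396.4000.
For X = 3: h = 1/10 + (3 - 10.4000)^2/396.4000 = 0.2381.

0.2381


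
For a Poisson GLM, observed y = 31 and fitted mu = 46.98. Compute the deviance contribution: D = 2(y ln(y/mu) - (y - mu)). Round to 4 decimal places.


y/mu = 31/46.98 = 0.659855 (approx.), and ln(31/46.98) = -0.415735.
y * ln(y/mu) = 31 * -0.415735 = -12.887785.
y - mu = -15.98.
D = 2 * (-12.887785 - -15.98) = 6.184430, which rounds to 6.1844.

6.1844


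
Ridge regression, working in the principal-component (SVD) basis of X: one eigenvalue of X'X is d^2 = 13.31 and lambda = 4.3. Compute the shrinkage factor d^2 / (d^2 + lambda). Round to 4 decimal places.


d^2 + lambda = 13.31 + 4.3 = 17.6100.
Shrinkage factor = 13.31/17.6100 = 0.7558.

0.7558


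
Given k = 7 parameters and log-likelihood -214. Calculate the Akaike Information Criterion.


AIC = 2k - 2*loglik = 2(7) - 2(-214).
= 14 + 428 = 442.

442


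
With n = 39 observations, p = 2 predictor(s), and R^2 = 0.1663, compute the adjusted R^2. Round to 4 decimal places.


Adjusted R^2 = 1 - (1 - R^2) * (n-1)/(n-p-1).
(1 - R^2) = 0.8337.
(n-1)/(n-p-1) = 38/36.
(1 - R^2) * (n-1) = 0.8337 * 38 = 31.6806.
Divide by (n-p-1): 31.6806 / 36 = 0.8800.
Adj R^2 = 1 - 0.8800 = 0.1200.

0.1200


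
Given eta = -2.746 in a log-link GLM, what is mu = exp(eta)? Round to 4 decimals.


mu = exp(eta) = exp(-2.746).
= 0.0642.

0.0642


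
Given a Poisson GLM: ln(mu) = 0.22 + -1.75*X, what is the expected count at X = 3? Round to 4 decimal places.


Compute eta = 0.22 + -1.75 * 3 = -5.0300.
Apply inverse link: mu = e^-5.0300 = 0.0065.

0.0065


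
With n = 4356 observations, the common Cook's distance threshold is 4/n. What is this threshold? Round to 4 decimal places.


Cook's distance cutoff = 4/n = 4/4356.
= 0.0009.

0.0009


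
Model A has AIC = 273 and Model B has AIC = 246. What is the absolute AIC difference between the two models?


|AIC_A - AIC_B| = |273 - 246| = 27.
Model B is preferred (lower AIC).

27


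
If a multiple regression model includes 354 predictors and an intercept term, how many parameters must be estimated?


Including the intercept, the model has 354 predictor coefficients + 1 intercept.
Total = 355.

355


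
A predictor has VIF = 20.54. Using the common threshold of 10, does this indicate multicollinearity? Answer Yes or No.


The threshold is 10.
VIF = 20.54 is >= 10.
Multicollinearity indication: Yes.

Yes


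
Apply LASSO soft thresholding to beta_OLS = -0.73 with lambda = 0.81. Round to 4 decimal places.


|beta_OLS| = 0.73.
lambda = 0.81.
Since |beta| <= lambda, the coefficient is set to 0.
Result = 0.0000.

0.0000


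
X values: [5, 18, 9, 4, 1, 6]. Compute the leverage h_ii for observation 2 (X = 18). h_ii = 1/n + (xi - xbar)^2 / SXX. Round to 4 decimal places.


Compute xbar = 7.1667 with n = 6 observations.
SXX = 174.8333.
Leverage = 1/6 + (18 - 7.1667)^2/174.8333 = 0.8379.

0.8379


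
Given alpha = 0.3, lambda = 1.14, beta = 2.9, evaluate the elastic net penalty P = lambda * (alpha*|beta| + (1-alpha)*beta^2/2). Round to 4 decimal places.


L1 component = 0.3 * |2.9| = 0.8700.
L2 component = 0.7 * 2.9^2 / 2 = 2.9435.
Penalty = 1.14 * (0.8700 + 2.9435) = 1.14 * 3.8135 = 4.3474.

4.3474


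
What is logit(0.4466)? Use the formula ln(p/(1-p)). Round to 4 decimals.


Compute the odds: 0.4466/0.5534 = 0.8070.
Take the natural log: ln(0.8070) = -0.2144.

-0.2144


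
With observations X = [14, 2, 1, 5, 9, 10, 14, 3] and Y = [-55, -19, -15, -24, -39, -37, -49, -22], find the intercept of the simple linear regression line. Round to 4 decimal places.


First find the slope: b1 = -2.7728.
Means: xbar = 7.2500, ybar = -32.5000.
b0 = ybar - b1 * xbar = -32.5000 - -2.7728 * 7.2500 = -12.3969.

-12.3969


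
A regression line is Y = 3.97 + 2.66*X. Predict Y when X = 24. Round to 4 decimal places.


Substitute X = 24 into the equation:
Y = 3.97 + 2.66 * 24 = 3.97 + 63.8400 = 67.8100.

67.8100


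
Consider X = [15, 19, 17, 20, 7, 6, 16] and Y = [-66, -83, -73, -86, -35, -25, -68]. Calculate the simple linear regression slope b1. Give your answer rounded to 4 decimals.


The sample means are xbar = 14.2857 and ybar = -62.2857.
Compute S_xx = 187.4286 and S_xy = -782.4286.
Slope b1 = S_xy / S_xx = -782.4286 / 187.4286 = -4.1745.

-4.1745


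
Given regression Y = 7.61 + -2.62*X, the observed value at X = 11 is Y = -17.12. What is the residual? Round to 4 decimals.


Predicted = 7.61 + -2.62 * 11 = -21.2100.
Residual = -17.12 - -21.2100 = 4.0900.

4.0900


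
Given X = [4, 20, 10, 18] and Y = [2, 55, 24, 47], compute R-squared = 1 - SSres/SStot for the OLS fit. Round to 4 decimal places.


The fitted line is Y = -10.0122 + 3.2317*X.
SSres = 5.1951, SStot = 1718.0000.
R^2 = 1 - SSres/SStot = 0.9970.

0.9970


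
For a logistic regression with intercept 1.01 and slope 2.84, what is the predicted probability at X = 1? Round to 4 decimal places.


Linear predictor: z = 1.01 + 2.84 * 1 = 3.8500.
P = 1/(1 + exp(-3.8500)) = 1/(1 + 0.0213) = 0.9792.

0.9792


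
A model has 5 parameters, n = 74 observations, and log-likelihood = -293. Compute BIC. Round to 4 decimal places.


Compute k*ln(n) = 5*ln(74) = 5*4.304065 = 21.520325.
Then -2*loglik = 586.
BIC = 21.520325 + 586 = 607.520325, which rounds to 607.5203.

607.5203


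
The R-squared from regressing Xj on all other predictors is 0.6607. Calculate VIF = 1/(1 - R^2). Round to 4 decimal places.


Denominator: 1 - 0.6607 = 0.3393.
VIF = 1 / 0.3393 = 2.9472.

2.9472


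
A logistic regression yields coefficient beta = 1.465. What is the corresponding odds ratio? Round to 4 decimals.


Odds ratio = exp(beta) = exp(1.465).
= 4.3275.

4.3275


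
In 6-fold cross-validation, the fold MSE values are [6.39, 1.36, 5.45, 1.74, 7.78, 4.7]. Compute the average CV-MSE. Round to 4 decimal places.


Sum of fold MSEs = 27.4200.
Average = 27.4200 / 6 = 4.5700.

4.5700


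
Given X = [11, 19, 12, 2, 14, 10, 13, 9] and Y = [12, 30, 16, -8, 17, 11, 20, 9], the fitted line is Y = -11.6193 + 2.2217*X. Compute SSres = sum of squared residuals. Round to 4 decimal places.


For each point, residual = actual - predicted.
Residuals: [-0.8194, -0.5930, 0.9589, -0.8241, -2.4845, 0.4023, 2.7372, 0.6240].
Sum of squared residuals = 16.8379.

16.8379


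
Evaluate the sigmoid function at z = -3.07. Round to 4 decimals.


Compute exp(3.0700) = 21.5419.
Sigmoid = 1 / (1 + 21.5419) = 1 / 22.5419 = 0.0444.

0.0444


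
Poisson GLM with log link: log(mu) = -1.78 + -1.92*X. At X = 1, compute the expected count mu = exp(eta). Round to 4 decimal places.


Compute eta = -1.78 + -1.92 * 1 = -3.7000.
Apply inverse link: mu = e^-3.7000 = 0.0247.

0.0247


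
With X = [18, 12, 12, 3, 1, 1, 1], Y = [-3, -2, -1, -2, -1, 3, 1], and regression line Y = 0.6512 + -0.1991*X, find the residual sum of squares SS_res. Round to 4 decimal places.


Compute predicted values, then residuals = yi - yhat_i.
Residuals: [-0.0674, -0.2620, 0.7380, -2.0539, -1.4521, 2.5479, 0.5479].
SSres = sum(residual^2) = 13.7369.

13.7369


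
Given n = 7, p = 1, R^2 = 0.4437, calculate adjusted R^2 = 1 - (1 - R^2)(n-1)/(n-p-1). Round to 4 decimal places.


Using the formula:
(1 - 0.4437) = 0.5563.
Multiply by 6/5: 0.5563 * 6 = 3.3378, then 3.3378 / 5 = 0.6676.
Adj R^2 = 1 - 0.6676 = 0.3324.

0.3324


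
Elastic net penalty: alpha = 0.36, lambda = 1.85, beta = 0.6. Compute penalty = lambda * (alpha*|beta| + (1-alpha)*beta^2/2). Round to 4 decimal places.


alpha * |beta| = 0.36 * 0.6 = 0.2160.
(1-alpha) * beta^2/2 = 0.64 * 0.3600/2 = 0.1152.
Total = 1.85 * (0.2160 + 0.1152) = 0.6127.

0.6127


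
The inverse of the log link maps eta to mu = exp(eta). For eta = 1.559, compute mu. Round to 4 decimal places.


Apply the inverse link:
mu = e^1.559 = 4.7541.

4.7541


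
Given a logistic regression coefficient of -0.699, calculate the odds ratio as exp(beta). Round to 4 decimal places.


Odds ratio = exp(beta) = exp(-0.699).
= 0.4971.

0.4971


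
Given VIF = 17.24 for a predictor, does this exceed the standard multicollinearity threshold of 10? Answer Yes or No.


Check: VIF = 17.24 vs threshold = 10.
Since 17.24 >= 10, the answer is Yes.

Yes


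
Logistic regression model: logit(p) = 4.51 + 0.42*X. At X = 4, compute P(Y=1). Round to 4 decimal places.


z = 4.51 + 0.42 * 4 = 6.1900.
Sigmoid: P = 1 / (1 + exp(-6.1900)) = 0.9980.

0.9980


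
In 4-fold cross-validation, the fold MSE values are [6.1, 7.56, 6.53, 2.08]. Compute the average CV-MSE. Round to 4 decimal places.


Sum of fold MSEs = 22.2700.
Average = 22.2700 / 4 = 5.5675.

5.5675


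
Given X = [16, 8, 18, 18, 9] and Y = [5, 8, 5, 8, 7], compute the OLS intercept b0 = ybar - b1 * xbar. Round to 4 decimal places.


Compute b1 = -0.1488 from the OLS formula.
With xbar = 13.8000 and ybar = 6.6000, the intercept is:
b0 = 6.6000 - -0.1488 * 13.8000 = 8.6529.

8.6529


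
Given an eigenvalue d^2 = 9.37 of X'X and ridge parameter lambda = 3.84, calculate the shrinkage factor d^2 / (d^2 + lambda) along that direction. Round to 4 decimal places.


Denominator = d^2 + lambda = 9.37 + 3.84 = 13.2100.
Shrinkage = 9.37 / 13.2100 = 0.7093.

0.7093


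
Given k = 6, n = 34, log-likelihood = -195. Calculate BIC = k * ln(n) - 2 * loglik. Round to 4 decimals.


ln(34) = 3.526361.
k * ln(n) = 6 * 3.526361 = 21.158166.
-2L = 390.
BIC = 21.158166 + 390 = 411.158166, which rounds to 411.1582.

411.1582


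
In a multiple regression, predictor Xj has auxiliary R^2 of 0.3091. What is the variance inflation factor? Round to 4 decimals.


VIF = 1 / (1 - 0.3091).
= 1 / 0.6909 = 1.4474.

1.4474


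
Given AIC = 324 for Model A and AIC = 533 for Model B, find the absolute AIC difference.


Compute |324 - 533| = 209.
Model A has the smaller AIC.

209


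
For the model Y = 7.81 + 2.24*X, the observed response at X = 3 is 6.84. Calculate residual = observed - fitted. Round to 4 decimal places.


Compute yhat = 7.81 + (2.24)(3) = 14.5300.
Residual = actual - predicted = 6.84 - 14.5300 = -7.6900.

-7.6900


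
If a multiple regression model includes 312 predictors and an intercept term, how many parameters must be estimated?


Each predictor gets one coefficient, plus one intercept.
Total parameters = 312 + 1 = 313.

313


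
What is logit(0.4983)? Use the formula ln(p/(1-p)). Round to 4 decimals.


The odds are p/(1-p) = 0.4983 / 0.5017 = 0.9932.
logit(p) = ln(0.9932) = -0.0068.

-0.0068


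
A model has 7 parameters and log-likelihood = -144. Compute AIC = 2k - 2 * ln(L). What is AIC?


AIC = 2k - 2*loglik = 2(7) - 2(-144).
= 14 + 288 = 302.

302


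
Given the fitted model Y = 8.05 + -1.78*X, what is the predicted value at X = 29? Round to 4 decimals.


Substitute X = 29 into the equation:
Y = 8.05 + -1.78 * 29 = 8.05 + -51.6200 = -43.5700.

-43.5700


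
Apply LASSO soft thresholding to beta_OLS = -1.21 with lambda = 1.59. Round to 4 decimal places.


Check: |-1.21| = 1.21 vs lambda = 1.59.
Since |beta| <= lambda, the coefficient is set to 0.
Soft-thresholded coefficient = 0.0000.

0.0000


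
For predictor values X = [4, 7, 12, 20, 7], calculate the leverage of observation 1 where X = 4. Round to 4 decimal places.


Mean of X: xbar = 10.0000.
SXX = 158.0000.
For X = 4: h = 1/5 + (4 - 10.0000)^2/158.0000 = 0.4278.

0.4278


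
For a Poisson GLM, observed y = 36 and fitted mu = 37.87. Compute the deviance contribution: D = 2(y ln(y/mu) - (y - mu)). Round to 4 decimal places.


First: ln(36/37.87) = -0.050640.
Then: 36 * -0.050640 = -1.823040.
y - mu = 36 - 37.87 = -1.87.
D = 2(-1.823040 - -1.87) = 0.093920, which rounds to 0.0939.

0.0939


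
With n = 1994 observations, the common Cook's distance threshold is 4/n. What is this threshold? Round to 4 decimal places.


Using the rule of thumb:
Threshold = 4 / 1994 = 0.0020.

0.0020


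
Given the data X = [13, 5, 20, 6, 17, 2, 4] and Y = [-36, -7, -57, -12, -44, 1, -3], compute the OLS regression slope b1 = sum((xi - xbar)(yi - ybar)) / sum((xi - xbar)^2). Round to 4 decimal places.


The sample means are xbar = 9.5714 and ybar = -22.5714.
Compute S_xx = 297.7143 and S_xy = -960.7143.
Slope b1 = S_xy / S_xx = -960.7143 / 297.7143 = -3.2270.

-3.2270


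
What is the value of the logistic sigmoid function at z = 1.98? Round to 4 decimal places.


exp(-1.9800) = 0.1381.
1 + exp(-z) = 1.1381.
sigmoid = 1/1.1381 = 0.8787.

0.8787


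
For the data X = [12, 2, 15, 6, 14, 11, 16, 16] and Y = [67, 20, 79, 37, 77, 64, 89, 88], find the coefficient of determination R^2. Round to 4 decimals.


Fit the OLS line: b0 = 9.3181, b1 = 4.8528.
SSres = 19.9736.
SStot = 4258.8750.
R^2 = 1 - 19.9736/4258.8750 = 0.9953.

0.9953


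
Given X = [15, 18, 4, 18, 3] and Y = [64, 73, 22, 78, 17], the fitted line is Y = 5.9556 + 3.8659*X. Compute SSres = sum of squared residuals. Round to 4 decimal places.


Compute predicted values, then residuals = yi - yhat_i.
Residuals: [0.0559, -2.5418, 0.5808, 2.4582, -0.5533].
SSres = sum(residual^2) = 13.1501.

13.1501


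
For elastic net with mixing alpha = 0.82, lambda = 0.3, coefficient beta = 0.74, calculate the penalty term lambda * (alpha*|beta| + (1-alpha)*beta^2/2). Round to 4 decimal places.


L1 component = 0.82 * |0.74| = 0.6068.
L2 component = 0.18 * 0.74^2 / 2 = 0.0493.
Penalty = 0.3 * (0.6068 + 0.0493) = 0.3 * 0.6561 = 0.1968.

0.1968


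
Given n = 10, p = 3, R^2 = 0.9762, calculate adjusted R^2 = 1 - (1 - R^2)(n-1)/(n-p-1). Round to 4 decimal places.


Adjusted R^2 = 1 - (1 - R^2) * (n-1)/(n-p-1).
(1 - R^2) = 0.0238.
(n-1)/(n-p-1) = 9/6.
(1 - R^2) * (n-1) = 0.0238 * 9 = 0.2142.
Divide by (n-p-1): 0.2142 / 6 = 0.0357.
Adj R^2 = 1 - 0.0357 = 0.9643.

0.9643


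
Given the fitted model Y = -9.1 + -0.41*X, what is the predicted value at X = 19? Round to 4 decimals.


Plug X = 19 into Y = -9.1 + -0.41*X:
Y = -9.1 + -7.7900 = -16.8900.

-16.8900


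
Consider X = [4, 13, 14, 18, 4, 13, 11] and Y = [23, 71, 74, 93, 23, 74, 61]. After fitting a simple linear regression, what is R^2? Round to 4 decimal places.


After computing the OLS fit (b0=3.4486, b1=5.1280):
SSres = 28.1681, SStot = 4340.8571.
R^2 = 1 - 28.1681/4340.8571 = 0.9935.

0.9935


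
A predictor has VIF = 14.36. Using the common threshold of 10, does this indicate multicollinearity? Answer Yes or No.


Compare VIF = 14.36 to the threshold of 10.
14.36 >= 10, so the answer is Yes.

Yes


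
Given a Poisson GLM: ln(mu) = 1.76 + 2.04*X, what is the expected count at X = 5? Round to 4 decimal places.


eta = 1.76 + 2.04 * 5 = 11.9600.
mu = exp(11.9600) = 156373.0848.

156373.0848


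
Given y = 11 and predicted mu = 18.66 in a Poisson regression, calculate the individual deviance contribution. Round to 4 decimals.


First: ln(11/18.66) = -0.528487.
Then: 11 * -0.528487 = -5.813357.
y - mu = 11 - 18.66 = -7.66.
D = 2(-5.813357 - -7.66) = 3.693286, which rounds to 3.6933.

3.6933


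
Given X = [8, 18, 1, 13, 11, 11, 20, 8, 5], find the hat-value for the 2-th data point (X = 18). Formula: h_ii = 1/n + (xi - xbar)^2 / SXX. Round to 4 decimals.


Compute xbar = 10.5556 with n = 9 observations.
SXX = 286.2222.
Leverage = 1/9 + (18 - 10.5556)^2/286.2222 = 0.3047.

0.3047


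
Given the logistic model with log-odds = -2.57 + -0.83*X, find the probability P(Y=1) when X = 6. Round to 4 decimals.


Linear predictor: z = -2.57 + -0.83 * 6 = -7.5500.
P = 1/(1 + exp(7.5500)) = 1/(1 + 1900.7427) = 0.0005.

0.0005


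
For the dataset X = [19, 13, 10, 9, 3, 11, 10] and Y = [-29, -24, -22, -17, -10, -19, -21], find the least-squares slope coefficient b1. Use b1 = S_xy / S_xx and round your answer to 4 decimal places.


The sample means are xbar = 10.7143 and ybar = -20.2857.
Compute S_xx = 137.4286 and S_xy = -163.5714.
Slope b1 = S_xy / S_xx = -163.5714 / 137.4286 = -1.1902.

-1.1902


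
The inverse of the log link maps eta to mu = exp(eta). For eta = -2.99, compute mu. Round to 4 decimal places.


Apply the inverse link:
mu = e^-2.99 = 0.0503.

0.0503


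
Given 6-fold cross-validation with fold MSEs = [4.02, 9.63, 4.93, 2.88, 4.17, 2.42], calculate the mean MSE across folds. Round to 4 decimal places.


Total MSE across folds = 28.0500.
CV-MSE = 28.0500/6 = 4.6750.

4.6750


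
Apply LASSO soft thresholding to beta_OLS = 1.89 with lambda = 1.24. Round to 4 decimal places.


Absolute value: |1.89| = 1.89.
Compare to lambda = 1.24.
Since |beta| > lambda, coefficient = sign(beta)*(|beta| - lambda) = 0.6500.

0.6500


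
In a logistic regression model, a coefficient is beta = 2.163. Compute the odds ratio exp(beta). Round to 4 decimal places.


Odds ratio = exp(beta) = exp(2.163).
= 8.6972.

8.6972


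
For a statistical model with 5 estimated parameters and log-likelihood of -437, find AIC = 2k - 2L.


AIC = 2k - 2*loglik = 2(5) - 2(-437).
= 10 + 874 = 884.

884


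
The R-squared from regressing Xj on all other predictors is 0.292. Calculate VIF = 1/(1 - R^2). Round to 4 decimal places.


VIF = 1 / (1 - 0.292).
= 1 / 0.708 = 1.4124.

1.4124


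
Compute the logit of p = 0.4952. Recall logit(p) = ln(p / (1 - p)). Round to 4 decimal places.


1 - p = 0.5048.
p/(1-p) = 0.9810.
logit = ln(0.9810) = -0.0192.

-0.0192


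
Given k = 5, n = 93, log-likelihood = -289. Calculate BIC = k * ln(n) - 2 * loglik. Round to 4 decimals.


Compute k*ln(n) = 5*ln(93) = 5*4.532599 = 22.662995.
Then -2*loglik = 578.
BIC = 22.662995 + 578 = 600.662995, which rounds to 600.6630.

600.6630


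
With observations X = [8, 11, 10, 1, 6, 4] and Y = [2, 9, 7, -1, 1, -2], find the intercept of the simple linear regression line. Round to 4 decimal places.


First find the slope: b1 = 1.0561.
Means: xbar = 6.6667, ybar = 2.6667.
b0 = ybar - b1 * xbar = 2.6667 - 1.0561 * 6.6667 = -4.3738.

-4.3738


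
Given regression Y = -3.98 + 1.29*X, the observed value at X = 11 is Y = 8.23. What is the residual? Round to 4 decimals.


Predicted = -3.98 + 1.29 * 11 = 10.2100.
Residual = 8.23 - 10.2100 = -1.9800.

-1.9800


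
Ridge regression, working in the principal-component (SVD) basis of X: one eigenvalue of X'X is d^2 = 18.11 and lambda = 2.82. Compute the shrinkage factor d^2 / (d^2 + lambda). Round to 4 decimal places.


d^2 + lambda = 18.11 + 2.82 = 20.9300.
Shrinkage factor = 18.11/20.9300 = 0.8653.

0.8653


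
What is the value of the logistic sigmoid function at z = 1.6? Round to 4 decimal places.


Compute exp(-1.6000) = 0.2019.
Sigmoid = 1 / (1 + 0.2019) = 1 / 1.2019 = 0.8320.

0.8320


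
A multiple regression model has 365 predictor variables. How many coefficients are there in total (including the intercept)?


Total coefficients = number of predictors + 1 (for the intercept).
= 365 + 1 = 366.

366


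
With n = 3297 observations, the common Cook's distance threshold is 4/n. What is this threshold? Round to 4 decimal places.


The threshold is 4/n.
4/3297 = 0.0012.

0.0012


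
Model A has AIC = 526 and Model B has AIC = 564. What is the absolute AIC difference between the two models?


|AIC_A - AIC_B| = |526 - 564| = 38.
Model A is preferred (lower AIC).

38


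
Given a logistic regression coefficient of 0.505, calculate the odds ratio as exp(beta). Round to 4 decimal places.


exp(0.505) = 1.6570.
So the odds ratio is 1.6570.

1.6570


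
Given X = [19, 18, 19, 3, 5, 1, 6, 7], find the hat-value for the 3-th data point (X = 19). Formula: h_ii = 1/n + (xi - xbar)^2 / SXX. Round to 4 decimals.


Mean of X: xbar = 9.7500.
SXX = 405.5000.
For X = 19: h = 1/8 + (19 - 9.7500)^2/405.5000 = 0.3360.

0.3360


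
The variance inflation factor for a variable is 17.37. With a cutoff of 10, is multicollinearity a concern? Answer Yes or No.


Check: VIF = 17.37 vs threshold = 10.
Since 17.37 >= 10, the answer is Yes.

Yes


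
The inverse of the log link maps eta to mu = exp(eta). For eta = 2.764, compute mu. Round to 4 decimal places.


Apply the inverse link:
mu = e^2.764 = 15.8632.

15.8632


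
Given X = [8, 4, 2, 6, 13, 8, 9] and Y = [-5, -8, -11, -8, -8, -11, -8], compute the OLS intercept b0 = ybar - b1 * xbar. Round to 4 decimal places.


First find the slope: b1 = 0.2007.
Means: xbar = 7.1429, ybar = -8.4286.
b0 = ybar - b1 * xbar = -8.4286 - 0.2007 * 7.1429 = -9.8625.

-9.8625


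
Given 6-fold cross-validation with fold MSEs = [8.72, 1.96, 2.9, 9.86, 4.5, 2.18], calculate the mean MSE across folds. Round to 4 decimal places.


Add all fold MSEs: 30.1200.
Divide by k = 6: 30.1200/6 = 5.0200.

5.0200


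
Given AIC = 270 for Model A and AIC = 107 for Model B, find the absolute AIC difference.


Absolute difference = |270 - 107| = 163.
The model with lower AIC (B) is preferred.

163


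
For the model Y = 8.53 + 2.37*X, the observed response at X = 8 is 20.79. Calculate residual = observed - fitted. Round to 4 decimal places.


Fitted value at X = 8 is yhat = 8.53 + 2.37*8 = 27.4900.
Residual = 20.79 - 27.4900 = -6.7000.

-6.7000


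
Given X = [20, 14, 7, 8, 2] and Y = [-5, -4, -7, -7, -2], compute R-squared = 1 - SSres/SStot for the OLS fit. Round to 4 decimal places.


After computing the OLS fit (b0=-4.4710, b1=-0.0519):
SSres = 17.4813, SStot = 18.0000.
R^2 = 1 - 17.4813/18.0000 = 0.0288.

0.0288


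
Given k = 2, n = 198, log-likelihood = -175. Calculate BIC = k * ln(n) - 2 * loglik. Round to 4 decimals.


Compute k*ln(n) = 2*ln(198) = 2*5.288267 = 10.576534.
Then -2*loglik = 350.
BIC = 10.576534 + 350 = 360.576534, which rounds to 360.5765.

360.5765


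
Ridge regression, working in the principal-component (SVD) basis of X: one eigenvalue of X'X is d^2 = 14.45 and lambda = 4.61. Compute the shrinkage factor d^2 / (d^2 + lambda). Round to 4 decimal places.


d^2 + lambda = 14.45 + 4.61 = 19.0600.
Shrinkage factor = 14.45/19.0600 = 0.7581.

0.7581


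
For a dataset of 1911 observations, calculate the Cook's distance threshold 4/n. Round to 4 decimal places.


Cook's distance cutoff = 4/n = 4/1911.
= 0.0021.

0.0021


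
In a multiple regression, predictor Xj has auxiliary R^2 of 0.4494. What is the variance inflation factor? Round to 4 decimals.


Using VIF = 1/(1 - R^2_j):
1 - 0.4494 = 0.5506.
VIF = 1.8162.

1.8162


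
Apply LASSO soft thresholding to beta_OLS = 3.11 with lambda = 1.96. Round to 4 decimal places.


Check: |3.11| = 3.11 vs lambda = 1.96.
Since |beta| > lambda, coefficient = sign(beta)*(|beta| - lambda) = 1.1500.
Soft-thresholded coefficient = 1.1500.

1.1500


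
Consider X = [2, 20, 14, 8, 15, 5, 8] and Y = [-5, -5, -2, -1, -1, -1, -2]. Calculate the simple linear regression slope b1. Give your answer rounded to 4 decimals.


First compute the means: xbar = 10.2857, ybar = -2.4286.
Then S_xx = sum((xi - xbar)^2) = 237.4286.
S_xy = sum((xi - xbar)(yi - ybar)) = -7.1429.
b1 = S_xy / S_xx = -7.1429 / 237.4286 = -0.0301.

-0.0301


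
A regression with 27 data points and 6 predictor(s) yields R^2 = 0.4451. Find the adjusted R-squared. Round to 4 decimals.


Adjusted R^2 = 1 - (1 - R^2) * (n-1)/(n-p-1).
(1 - R^2) = 0.5549.
(n-1)/(n-p-1) = 26/20.
(1 - R^2) * (n-1) = 0.5549 * 26 = 14.4274.
Divide by (n-p-1): 14.4274 / 20 = 0.7214.
Adj R^2 = 1 - 0.7214 = 0.2786.

0.2786


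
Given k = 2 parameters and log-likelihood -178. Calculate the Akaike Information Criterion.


AIC = 2*2 - 2*(-178).
= 4 + 356 = 360.

360


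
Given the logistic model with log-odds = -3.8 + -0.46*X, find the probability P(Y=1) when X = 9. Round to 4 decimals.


Compute z = -3.8 + (-0.46)(9) = -7.9400.
exp(-z) = 2807.3605.
P = 1/(1 + 2807.3605) = 0.0004.

0.0004


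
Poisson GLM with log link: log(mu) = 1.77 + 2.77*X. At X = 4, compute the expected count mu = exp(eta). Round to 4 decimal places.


Compute eta = 1.77 + 2.77 * 4 = 12.8500.
Apply inverse link: mu = e^12.8500 = 380788.7354.

380788.7354


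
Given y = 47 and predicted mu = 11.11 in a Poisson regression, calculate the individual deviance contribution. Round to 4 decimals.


y/mu = 47/11.11 = 4.230423 (approx.), and ln(47/11.11) = 1.442302.
y * ln(y/mu) = 47 * 1.442302 = 67.788194.
y - mu = 35.89.
D = 2 * (67.788194 - 35.89) = 63.796388, which rounds to 63.7964.

63.7964


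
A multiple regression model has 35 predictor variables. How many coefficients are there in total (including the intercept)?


Total coefficients = number of predictors + 1 (for the intercept).
= 35 + 1 = 36.

36


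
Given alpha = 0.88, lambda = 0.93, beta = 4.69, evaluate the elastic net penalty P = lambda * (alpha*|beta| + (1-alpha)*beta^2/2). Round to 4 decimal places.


L1 component = 0.88 * |4.69| = 4.1272.
L2 component = 0.12 * 4.69^2 / 2 = 1.3198.
Penalty = 0.93 * (4.1272 + 1.3198) = 0.93 * 5.4470 = 5.0657.

5.0657


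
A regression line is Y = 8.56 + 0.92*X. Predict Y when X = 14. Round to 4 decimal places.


Predicted value:
Y = 8.56 + (0.92)(14) = 8.56 + 12.8800 = 21.4400.

21.4400


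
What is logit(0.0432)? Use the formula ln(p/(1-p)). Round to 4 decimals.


The odds are p/(1-p) = 0.0432 / 0.9568 = 0.0452.
logit(p) = ln(0.0452) = -3.0978.

-3.0978


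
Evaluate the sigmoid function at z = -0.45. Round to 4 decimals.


exp(0.4500) = 1.5683.
1 + exp(-z) = 2.5683.
sigmoid = 1/2.5683 = 0.3894.

0.3894


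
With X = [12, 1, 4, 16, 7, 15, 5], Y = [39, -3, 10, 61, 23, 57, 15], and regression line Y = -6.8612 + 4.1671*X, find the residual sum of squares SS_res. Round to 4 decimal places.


Predicted values from Y = -6.8612 + 4.1671*X.
Residuals: [-4.1440, -0.3059, 0.1928, 1.1876, 0.6915, 1.3547, 1.0257].
SSres = 22.0793.

22.0793


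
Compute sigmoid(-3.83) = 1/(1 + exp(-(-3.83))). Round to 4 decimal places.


exp(3.8300) = 46.0625.
1 + exp(-z) = 47.0625.
sigmoid = 1/47.0625 = 0.0212.

0.0212


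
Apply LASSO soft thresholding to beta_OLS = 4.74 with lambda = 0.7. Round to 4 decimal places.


Check: |4.74| = 4.74 vs lambda = 0.7.
Since |beta| > lambda, coefficient = sign(beta)*(|beta| - lambda) = 4.0400.
Soft-thresholded coefficient = 4.0400.

4.0400


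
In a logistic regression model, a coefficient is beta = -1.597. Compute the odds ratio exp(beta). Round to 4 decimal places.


Odds ratio = exp(beta) = exp(-1.597).
= 0.2025.

0.2025


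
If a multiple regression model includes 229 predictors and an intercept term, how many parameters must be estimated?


Including the intercept, the model has 229 predictor coefficients + 1 intercept.
Total = 230.

230


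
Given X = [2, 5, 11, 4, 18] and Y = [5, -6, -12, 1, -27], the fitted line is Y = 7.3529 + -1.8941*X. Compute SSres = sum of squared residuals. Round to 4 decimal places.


For each point, residual = actual - predicted.
Residuals: [1.4353, -3.8824, 1.4822, 1.2235, -0.2591].
Sum of squared residuals = 20.8941.

20.8941


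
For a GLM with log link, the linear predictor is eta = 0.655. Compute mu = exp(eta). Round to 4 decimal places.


mu = exp(eta) = exp(0.655).
= 1.9251.

1.9251


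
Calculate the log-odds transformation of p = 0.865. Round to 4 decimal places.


The odds are p/(1-p) = 0.865 / 0.135 = 6.4074.
logit(p) = ln(6.4074) = 1.8575.

1.8575


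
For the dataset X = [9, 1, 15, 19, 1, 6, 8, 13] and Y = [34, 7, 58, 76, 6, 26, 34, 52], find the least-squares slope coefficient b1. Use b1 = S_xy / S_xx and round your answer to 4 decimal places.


The sample means are xbar = 9.0000 and ybar = 36.6250.
Compute S_xx = 290.0000 and S_xy = 1100.0000.
Slope b1 = S_xy / S_xx = 1100.0000 / 290.0000 = 3.7931.

3.7931


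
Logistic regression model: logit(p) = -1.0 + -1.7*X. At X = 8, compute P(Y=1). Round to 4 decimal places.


z = -1.0 + -1.7 * 8 = -14.6000.
Sigmoid: P = 1 / (1 + exp(14.6000)) = 0.0000.

0.0000


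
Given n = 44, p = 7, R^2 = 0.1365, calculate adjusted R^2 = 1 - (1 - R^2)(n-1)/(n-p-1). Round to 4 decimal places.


Plug in: Adj R^2 = 1 - (1 - 0.1365) * 43/36.
= 1 - 0.8635 * 43/36
= 1 - 37.1305 / 36
= 1 - 1.0314 = -0.0314.

-0.0314


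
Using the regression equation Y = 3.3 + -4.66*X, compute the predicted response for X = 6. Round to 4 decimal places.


Substitute X = 6 into the equation:
Y = 3.3 + -4.66 * 6 = 3.3 + -27.9600 = -24.6600.

-24.6600


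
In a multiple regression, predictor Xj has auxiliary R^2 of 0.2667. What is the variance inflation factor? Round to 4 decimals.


VIF = 1 / (1 - 0.2667).
= 1 / 0.7333 = 1.3637.

1.3637


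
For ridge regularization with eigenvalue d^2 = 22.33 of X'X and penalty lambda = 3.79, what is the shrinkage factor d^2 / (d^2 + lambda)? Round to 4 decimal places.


Denominator = d^2 + lambda = 22.33 + 3.79 = 26.1200.
Shrinkage = 22.33 / 26.1200 = 0.8549.

0.8549


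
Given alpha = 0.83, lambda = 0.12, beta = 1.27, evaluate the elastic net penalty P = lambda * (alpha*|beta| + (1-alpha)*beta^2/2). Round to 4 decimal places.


L1 component = 0.83 * |1.27| = 1.0541.
L2 component = 0.17 * 1.27^2 / 2 = 0.1371.
Penalty = 0.12 * (1.0541 + 0.1371) = 0.12 * 1.1912 = 0.1429.

0.1429


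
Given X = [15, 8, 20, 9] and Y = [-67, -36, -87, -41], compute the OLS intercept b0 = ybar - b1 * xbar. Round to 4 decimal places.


Compute b1 = -4.2447 from the OLS formula.
With xbar = 13.0000 and ybar = -57.7500, the intercept is:
b0 = -57.7500 - -4.2447 * 13.0000 = -2.5691.

-2.5691


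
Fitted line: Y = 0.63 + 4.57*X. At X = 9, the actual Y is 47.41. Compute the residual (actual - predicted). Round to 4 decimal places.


Predicted = 0.63 + 4.57 * 9 = 41.7600.
Residual = 47.41 - 41.7600 = 5.6500.

5.6500


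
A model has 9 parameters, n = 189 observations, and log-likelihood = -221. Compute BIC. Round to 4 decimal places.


k * ln(n) = 9 * ln(189) = 9 * 5.241747 = 47.175723.
-2 * loglik = -2 * (-221) = 442.
BIC = 47.175723 + 442 = 489.175723, which rounds to 489.1757.

489.1757


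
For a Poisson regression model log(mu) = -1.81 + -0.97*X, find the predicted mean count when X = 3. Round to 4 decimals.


eta = -1.81 + -0.97 * 3 = -4.7200.
mu = exp(-4.7200) = 0.0089.

0.0089


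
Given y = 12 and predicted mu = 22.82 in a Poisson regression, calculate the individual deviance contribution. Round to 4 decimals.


Compute y*ln(y/mu) = 12*ln(12/22.82) = 12*-0.642731 = -7.712772.
y - mu = -10.82.
D = 2*(-7.712772 - (-10.82)) = 6.214456, which rounds to 6.2145.

6.2145


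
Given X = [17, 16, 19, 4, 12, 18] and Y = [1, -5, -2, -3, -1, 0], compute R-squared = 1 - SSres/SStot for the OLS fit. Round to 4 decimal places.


Fit the OLS line: b0 = -3.3369, b1 = 0.1165.
SSres = 21.1970.
SStot = 23.3333.
R^2 = 1 - 21.1970/23.3333 = 0.0916.

0.0916


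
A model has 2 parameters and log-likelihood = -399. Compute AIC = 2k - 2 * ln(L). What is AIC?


Compute:
2k = 2*2 = 4.
-2*loglik = -2*(-399) = 798.
AIC = 4 + 798 = 802.

802


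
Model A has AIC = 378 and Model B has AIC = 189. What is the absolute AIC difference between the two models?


|AIC_A - AIC_B| = |378 - 189| = 189.
Model B is preferred (lower AIC).

189


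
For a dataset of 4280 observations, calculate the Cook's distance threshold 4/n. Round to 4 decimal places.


Cook's distance cutoff = 4/n = 4/4280.
= 0.0009.

0.0009


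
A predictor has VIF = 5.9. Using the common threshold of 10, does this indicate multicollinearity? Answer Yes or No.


Check: VIF = 5.9 vs threshold = 10.
Since 5.9 < 10, the answer is No.

No


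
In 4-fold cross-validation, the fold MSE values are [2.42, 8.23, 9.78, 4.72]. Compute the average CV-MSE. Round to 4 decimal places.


Sum of fold MSEs = 25.1500.
Average = 25.1500 / 4 = 6.2875.

6.2875


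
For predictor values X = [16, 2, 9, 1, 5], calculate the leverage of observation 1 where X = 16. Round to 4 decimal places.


n = 5, xbar = 6.6000.
SXX = sum((xi - xbar)^2) = 149.2000.
h = 1/5 + (16 - 6.6000)^2 / 149.2000 = 0.7922.

0.7922


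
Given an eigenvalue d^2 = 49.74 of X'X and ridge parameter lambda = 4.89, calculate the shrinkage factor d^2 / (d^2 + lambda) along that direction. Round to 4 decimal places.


d^2 + lambda = 49.74 + 4.89 = 54.6300.
Shrinkage factor = 49.74/54.6300 = 0.9105.

0.9105


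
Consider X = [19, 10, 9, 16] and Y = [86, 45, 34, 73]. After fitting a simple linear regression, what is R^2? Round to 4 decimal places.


After computing the OLS fit (b0=-8.0000, b1=5.0000):
SSres = 20.0000, SStot = 1745.0000.
R^2 = 1 - 20.0000/1745.0000 = 0.9885.

0.9885


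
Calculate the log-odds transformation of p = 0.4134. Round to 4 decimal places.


The odds are p/(1-p) = 0.4134 / 0.5866 = 0.7047.
logit(p) = ln(0.7047) = -0.3499.

-0.3499


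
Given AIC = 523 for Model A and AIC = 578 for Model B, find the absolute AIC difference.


|AIC_A - AIC_B| = |523 - 578| = 55.
Model A is preferred (lower AIC).

55


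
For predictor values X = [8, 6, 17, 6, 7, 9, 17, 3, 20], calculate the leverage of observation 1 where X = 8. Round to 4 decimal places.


Mean of X: xbar = 10.3333.
SXX = 292.0000.
For X = 8: h = 1/9 + (8 - 10.3333)^2/292.0000 = 0.1298.

0.1298


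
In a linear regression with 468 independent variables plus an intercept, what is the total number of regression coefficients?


Total coefficients = number of predictors + 1 (for the intercept).
= 468 + 1 = 469.

469


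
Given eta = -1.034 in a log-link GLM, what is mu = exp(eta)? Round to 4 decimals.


mu = exp(eta) = exp(-1.034).
= 0.3556.

0.3556


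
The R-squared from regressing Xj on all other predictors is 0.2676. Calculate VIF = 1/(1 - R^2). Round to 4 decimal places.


Denominator: 1 - 0.2676 = 0.7324.
VIF = 1 / 0.7324 = 1.3654.

1.3654


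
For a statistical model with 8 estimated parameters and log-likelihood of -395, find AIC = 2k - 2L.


AIC = 2k - 2*loglik = 2(8) - 2(-395).
= 16 + 790 = 806.

806


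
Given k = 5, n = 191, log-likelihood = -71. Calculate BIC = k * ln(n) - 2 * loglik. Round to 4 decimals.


Compute k*ln(n) = 5*ln(191) = 5*5.252273 = 26.261365.
Then -2*loglik = 142.
BIC = 26.261365 + 142 = 168.261365, which rounds to 168.2614.

168.2614


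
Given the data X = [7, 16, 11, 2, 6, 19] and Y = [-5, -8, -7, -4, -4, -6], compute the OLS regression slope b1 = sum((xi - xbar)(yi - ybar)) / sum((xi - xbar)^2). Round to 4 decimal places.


The sample means are xbar = 10.1667 and ybar = -5.6667.
Compute S_xx = 206.8333 and S_xy = -40.3333.
Slope b1 = S_xy / S_xx = -40.3333 / 206.8333 = -0.1950.

-0.1950


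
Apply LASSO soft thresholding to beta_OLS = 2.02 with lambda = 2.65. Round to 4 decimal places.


Check: |2.02| = 2.02 vs lambda = 2.65.
Since |beta| <= lambda, the coefficient is set to 0.
Soft-thresholded coefficient = 0.0000.

0.0000


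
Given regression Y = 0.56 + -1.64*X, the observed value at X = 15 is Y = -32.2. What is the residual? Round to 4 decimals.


Predicted = 0.56 + -1.64 * 15 = -24.0400.
Residual = -32.2 - -24.0400 = -8.1600.

-8.1600


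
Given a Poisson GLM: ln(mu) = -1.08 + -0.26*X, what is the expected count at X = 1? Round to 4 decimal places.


eta = -1.08 + -0.26 * 1 = -1.3400.
mu = exp(-1.3400) = 0.2618.

0.2618


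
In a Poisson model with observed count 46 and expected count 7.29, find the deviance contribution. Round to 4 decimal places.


y/mu = 46/7.29 = 6.310014 (approx.), and ln(46/7.29) = 1.842138.
y * ln(y/mu) = 46 * 1.842138 = 84.738348.
y - mu = 38.71.
D = 2 * (84.738348 - 38.71) = 92.056696, which rounds to 92.0567.

92.0567


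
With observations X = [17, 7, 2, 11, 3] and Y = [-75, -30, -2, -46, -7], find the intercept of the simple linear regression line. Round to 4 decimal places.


First find the slope: b1 = -4.8421.
Means: xbar = 8.0000, ybar = -32.0000.
b0 = ybar - b1 * xbar = -32.0000 - -4.8421 * 8.0000 = 6.7368.

6.7368


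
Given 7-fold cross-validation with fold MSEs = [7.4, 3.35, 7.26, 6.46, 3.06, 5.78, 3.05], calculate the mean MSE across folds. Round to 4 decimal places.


Sum of fold MSEs = 36.3600.
Average = 36.3600 / 7 = 5.1943.

5.1943


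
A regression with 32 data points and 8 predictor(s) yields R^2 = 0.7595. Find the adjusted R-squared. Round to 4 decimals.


Adjusted R^2 = 1 - (1 - R^2) * (n-1)/(n-p-1).
(1 - R^2) = 0.2405.
(n-1)/(n-p-1) = 31/23.
(1 - R^2) * (n-1) = 0.2405 * 31 = 7.4555.
Divide by (n-p-1): 7.4555 / 23 = 0.3242.
Adj R^2 = 1 - 0.3242 = 0.6758.

0.6758


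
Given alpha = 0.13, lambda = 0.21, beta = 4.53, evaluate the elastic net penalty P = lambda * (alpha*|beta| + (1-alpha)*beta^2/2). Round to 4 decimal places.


alpha * |beta| = 0.13 * 4.53 = 0.5889.
(1-alpha) * beta^2/2 = 0.87 * 20.5209/2 = 8.9266.
Total = 0.21 * (0.5889 + 8.9266) = 1.9983.

1.9983


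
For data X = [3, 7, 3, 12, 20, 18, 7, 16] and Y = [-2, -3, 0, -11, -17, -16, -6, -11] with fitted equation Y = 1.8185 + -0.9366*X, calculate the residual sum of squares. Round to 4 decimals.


Predicted values from Y = 1.8185 + -0.9366*X.
Residuals: [-1.0087, 1.7377, 0.9913, -1.5793, -0.0865, -0.9597, -1.2623, 2.1671].
SSres = 14.7322.

14.7322


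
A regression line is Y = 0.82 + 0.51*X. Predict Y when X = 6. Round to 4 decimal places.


Substitute X = 6 into the equation:
Y = 0.82 + 0.51 * 6 = 0.82 + 3.0600 = 3.8800.

3.8800


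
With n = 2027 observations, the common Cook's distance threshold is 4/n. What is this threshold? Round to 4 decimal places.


Cook's distance cutoff = 4/n = 4/2027.
= 0.0020.

0.0020


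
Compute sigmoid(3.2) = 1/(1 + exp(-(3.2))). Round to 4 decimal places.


exp(-3.2000) = 0.0408.
1 + exp(-z) = 1.0408.
sigmoid = 1/1.0408 = 0.9608.

0.9608


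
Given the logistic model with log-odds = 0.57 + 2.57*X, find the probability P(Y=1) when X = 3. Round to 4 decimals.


z = 0.57 + 2.57 * 3 = 8.2800.
Sigmoid: P = 1 / (1 + exp(-8.2800)) = 0.9997.

0.9997


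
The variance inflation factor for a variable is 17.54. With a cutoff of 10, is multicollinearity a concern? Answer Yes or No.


Compare VIF = 17.54 to the threshold of 10.
17.54 >= 10, so the answer is Yes.

Yes


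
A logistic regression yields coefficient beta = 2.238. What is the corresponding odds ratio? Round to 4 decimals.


The odds ratio is computed as:
OR = e^(2.238) = 9.3746.

9.3746


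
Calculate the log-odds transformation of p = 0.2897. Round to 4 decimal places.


The odds are p/(1-p) = 0.2897 / 0.7103 = 0.4079.
logit(p) = ln(0.4079) = -0.8968.

-0.8968


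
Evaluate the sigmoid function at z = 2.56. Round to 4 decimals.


Compute exp(-2.5600) = 0.0773.
Sigmoid = 1 / (1 + 0.0773) = 1 / 1.0773 = 0.9282.

0.9282


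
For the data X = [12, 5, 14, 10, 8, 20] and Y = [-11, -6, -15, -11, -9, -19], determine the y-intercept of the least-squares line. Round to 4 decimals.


Compute b1 = -0.8672 from the OLS formula.
With xbar = 11.5000 and ybar = -11.8333, the intercept is:
b0 = -11.8333 - -0.8672 * 11.5000 = -1.8610.

-1.8610
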